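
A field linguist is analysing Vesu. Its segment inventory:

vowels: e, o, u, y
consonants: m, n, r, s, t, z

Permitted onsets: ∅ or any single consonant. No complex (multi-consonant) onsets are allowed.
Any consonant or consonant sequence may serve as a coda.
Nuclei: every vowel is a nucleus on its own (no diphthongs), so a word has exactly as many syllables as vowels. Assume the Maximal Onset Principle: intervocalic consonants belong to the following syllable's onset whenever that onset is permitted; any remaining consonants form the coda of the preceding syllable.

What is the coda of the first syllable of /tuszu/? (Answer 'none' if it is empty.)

The vowels are u, u — 2 nuclei, so 2 syllables.
Between /u/ (V1) and /u/ (V2): /sz/ splits as /s/ + /z/ (/z/ is the longest suffix that is a licit onset).
So the parse is tus.zu.
Syllable 1 is /tus/: onset /t/, nucleus /u/, coda /s/.

s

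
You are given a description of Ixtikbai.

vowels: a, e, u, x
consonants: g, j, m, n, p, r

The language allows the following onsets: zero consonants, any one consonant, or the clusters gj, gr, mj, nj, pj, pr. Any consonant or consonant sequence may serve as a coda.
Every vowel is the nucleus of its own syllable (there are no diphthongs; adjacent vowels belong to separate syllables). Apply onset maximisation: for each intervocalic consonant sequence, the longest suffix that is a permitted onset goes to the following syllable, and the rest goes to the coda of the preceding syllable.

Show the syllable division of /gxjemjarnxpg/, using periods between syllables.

gx.je.mjar.nxpg

The vowels are x, e, a, x — 4 nuclei, so 4 syllables.
V1 /x/ – V2 /e/: /j/ is a single consonant, so it becomes the next onset.
V2 /e/ – V3 /a/: cluster /mj/ — /mj/ is itself a permitted onset, so the whole cluster goes right; preceding coda = ∅.
V3 /a/ – V4 /x/: /rn/ splits as /r/ + /n/ (/n/ is the longest suffix that is a licit onset).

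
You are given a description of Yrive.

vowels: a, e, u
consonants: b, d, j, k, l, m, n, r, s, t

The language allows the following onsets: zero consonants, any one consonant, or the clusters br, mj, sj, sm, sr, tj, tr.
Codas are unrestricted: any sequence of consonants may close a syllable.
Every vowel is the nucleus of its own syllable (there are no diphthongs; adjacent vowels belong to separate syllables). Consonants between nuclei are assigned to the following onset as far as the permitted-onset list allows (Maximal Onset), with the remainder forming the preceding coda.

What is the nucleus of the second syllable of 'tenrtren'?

e

The vowels are e, e — 2 nuclei, so 2 syllables.
The second nucleus (vowel 2 from the left) is /e/.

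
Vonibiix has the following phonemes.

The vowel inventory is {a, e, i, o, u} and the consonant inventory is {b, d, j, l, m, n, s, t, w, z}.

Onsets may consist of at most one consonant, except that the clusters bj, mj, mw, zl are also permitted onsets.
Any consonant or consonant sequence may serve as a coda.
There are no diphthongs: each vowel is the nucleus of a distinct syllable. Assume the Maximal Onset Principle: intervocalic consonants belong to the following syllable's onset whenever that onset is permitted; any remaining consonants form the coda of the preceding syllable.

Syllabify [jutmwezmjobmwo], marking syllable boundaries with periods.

jut.mwez.mjob.mwo

Nuclei (vowels): u, e, o, o → 4 syllables.
σ1/σ2 boundary: /tmw/ — longest licit onset from the right is /mw/, leaving /t/ as coda.
σ2/σ3 boundary: cluster /zmj/ — the longest permitted-onset suffix is /mj/; onset = /mj/, preceding coda = /z/.
σ3/σ4 boundary: /bmw/ splits as /b/ + /mw/ (/mw/ is the longest suffix that is a licit onset).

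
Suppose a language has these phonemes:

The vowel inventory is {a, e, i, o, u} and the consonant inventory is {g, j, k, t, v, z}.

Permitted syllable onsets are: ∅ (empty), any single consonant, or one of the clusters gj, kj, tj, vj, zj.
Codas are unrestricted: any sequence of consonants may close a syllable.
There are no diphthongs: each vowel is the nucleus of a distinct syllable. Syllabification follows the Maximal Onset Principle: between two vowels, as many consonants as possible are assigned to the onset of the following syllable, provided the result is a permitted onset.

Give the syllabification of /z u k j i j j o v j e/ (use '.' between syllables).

zu.kjij.jo.vje

Nuclei (vowels): u, i, o, e → 4 syllables.
V1 /u/ – V2 /i/: /kj/ is a licit onset in full, so it all attaches to the next syllable.
V2 /i/ – V3 /o/: /jj/ — longest licit onset from the right is /j/, leaving /j/ as coda.
V3 /o/ – V4 /e/: cluster /vj/ — /vj/ is itself a permitted onset, so the whole cluster goes right; preceding coda = ∅.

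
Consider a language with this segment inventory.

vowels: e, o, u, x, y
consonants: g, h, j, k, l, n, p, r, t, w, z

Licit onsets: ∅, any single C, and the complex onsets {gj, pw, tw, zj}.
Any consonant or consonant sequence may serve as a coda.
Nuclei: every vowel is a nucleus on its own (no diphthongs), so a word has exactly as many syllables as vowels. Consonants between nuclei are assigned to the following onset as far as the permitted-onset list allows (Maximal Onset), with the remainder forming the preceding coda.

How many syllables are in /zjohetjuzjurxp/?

The vowels are o, e, u, u, x — 5 nuclei, so 5 syllables.

5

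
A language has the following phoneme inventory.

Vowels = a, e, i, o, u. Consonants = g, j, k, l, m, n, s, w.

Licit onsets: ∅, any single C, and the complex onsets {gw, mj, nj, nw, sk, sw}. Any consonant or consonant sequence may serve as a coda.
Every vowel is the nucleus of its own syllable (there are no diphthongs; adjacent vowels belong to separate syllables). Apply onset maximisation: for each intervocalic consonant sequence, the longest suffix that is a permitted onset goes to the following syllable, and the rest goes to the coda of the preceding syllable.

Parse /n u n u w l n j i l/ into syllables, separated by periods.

nu.nuwl.njil

Nuclei (vowels): u, u, i → 3 syllables.
/u…u/ gap (V1→V2): /n/ → onset of the next syllable (single consonants are always licit onsets).
/u…i/ gap (V2→V3): /wlnj/ splits as /wl/ + /nj/ (/nj/ is the longest suffix that is a licit onset).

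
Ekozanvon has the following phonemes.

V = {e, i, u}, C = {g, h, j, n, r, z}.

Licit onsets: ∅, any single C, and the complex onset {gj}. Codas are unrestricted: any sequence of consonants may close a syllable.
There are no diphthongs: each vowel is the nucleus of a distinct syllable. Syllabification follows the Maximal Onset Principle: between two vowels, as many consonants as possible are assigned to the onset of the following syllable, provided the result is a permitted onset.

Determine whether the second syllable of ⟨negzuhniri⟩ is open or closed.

closed

Nuclei (vowels): e, u, i, i → 4 syllables.
σ1/σ2 boundary: /gz/ — longest licit onset from the right is /z/, leaving /g/ as coda.
σ2/σ3 boundary: cluster /hn/ — the longest permitted-onset suffix is /n/; onset = /n/, preceding coda = /h/.
σ3/σ4 boundary: /r/ is a single consonant, so it becomes the next onset.
So the parse is neg.zuh.ni.ri.
Syllable 2 is /zuh/ with coda /h/, so it is closed.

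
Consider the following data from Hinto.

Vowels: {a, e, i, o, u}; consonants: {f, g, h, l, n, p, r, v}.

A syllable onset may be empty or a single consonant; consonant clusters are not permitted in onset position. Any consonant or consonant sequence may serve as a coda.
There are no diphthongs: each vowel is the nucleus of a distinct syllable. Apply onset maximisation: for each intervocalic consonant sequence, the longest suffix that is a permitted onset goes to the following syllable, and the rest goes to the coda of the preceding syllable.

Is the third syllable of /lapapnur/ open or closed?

Nuclei (vowels): a, a, u → 3 syllables.
Between /a/ (V1) and /a/ (V2): /p/ is a single consonant, so it becomes the next onset.
Between /a/ (V2) and /u/ (V3): /pn/ splits as /p/ + /n/ (/n/ is the longest suffix that is a licit onset).
So the parse is la.pap.nur.
Syllable 3 is /nur/ with coda /r/, so it is closed.

closed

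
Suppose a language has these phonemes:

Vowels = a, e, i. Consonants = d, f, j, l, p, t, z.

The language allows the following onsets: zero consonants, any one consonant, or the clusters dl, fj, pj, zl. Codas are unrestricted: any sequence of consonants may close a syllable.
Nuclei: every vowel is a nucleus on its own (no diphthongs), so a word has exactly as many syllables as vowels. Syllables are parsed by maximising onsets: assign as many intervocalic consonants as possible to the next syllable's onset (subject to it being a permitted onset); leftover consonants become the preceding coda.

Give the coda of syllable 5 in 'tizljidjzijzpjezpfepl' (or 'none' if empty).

pl

Nuclei (vowels): i, i, i, e, e → 5 syllables.
σ1/σ2 boundary: /zlj/ splits as /zl/ + /j/ (/j/ is the longest suffix that is a licit onset).
σ2/σ3 boundary: /djz/; trying suffixes from longest down, /z/ is the first permitted one, so coda /dj/ | onset /z/.
σ3/σ4 boundary: /jzpj/ — longest licit onset from the right is /pj/, leaving /jz/ as coda.
σ4/σ5 boundary: /zpf/ splits as /zp/ + /f/ (/f/ is the longest suffix that is a licit onset).
Result: tizl.jidj.zijz.pjezp.fepl.
Syllable 5 is /fepl/: onset /f/, nucleus /e/, coda /pl/.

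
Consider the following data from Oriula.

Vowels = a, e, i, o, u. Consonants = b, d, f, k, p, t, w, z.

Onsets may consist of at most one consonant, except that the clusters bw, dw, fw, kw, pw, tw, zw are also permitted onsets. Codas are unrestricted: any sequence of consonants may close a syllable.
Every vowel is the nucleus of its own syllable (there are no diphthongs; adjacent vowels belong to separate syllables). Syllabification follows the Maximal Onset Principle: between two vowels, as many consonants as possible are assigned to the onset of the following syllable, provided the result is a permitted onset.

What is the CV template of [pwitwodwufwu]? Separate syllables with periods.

Vowels present: i, o, u, u; each is a nucleus, giving 4 syllables.
σ1/σ2 boundary: /tw/ — entire cluster is a permitted onset → onset /tw/, coda ∅.
σ2/σ3 boundary: /dw/ is a licit onset in full, so it all attaches to the next syllable.
σ3/σ4 boundary: /fw/ — entire cluster is a permitted onset → onset /fw/, coda ∅.
Putting it together: pwi.two.dwu.fwu.
Mapping each syllable to C/V: /pwi/ → CCV, /two/ → CCV, /dwu/ → CCV, /fwu/ → CCV.

CCV.CCV.CCV.CCV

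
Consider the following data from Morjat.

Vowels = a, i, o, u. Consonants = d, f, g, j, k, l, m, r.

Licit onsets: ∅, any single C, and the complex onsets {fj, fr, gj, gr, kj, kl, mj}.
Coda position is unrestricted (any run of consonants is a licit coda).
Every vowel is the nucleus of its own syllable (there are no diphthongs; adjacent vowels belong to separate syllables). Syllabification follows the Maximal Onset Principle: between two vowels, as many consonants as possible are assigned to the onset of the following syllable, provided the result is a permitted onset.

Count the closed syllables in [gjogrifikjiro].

Nuclei (vowels): o, i, i, i, o → 5 syllables.
Between /o/ (V1) and /i/ (V2): /gr/ — entire cluster is a permitted onset → onset /gr/, coda ∅.
Between /i/ (V2) and /i/ (V3): /f/ is a single consonant, so it becomes the next onset.
Between /i/ (V3) and /i/ (V4): cluster /kj/ — /kj/ is itself a permitted onset, so the whole cluster goes right; preceding coda = ∅.
Between /i/ (V4) and /o/ (V5): /r/ → onset of the next syllable (single consonants are always licit onsets).
Syllabification: gjo.gri.fi.kji.ro.
Classifying each syllable: /gjo/ (open), /gri/ (open), /fi/ (open), /kji/ (open), /ro/ (open).
Closed syllables: 0.

0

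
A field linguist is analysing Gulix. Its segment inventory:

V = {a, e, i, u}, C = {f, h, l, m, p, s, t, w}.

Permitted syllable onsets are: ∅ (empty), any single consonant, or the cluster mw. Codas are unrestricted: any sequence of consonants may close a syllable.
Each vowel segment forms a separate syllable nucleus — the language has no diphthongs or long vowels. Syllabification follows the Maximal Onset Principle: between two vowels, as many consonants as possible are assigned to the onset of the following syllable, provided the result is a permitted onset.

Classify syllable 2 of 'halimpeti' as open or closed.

The vowels are a, i, e, i — 4 nuclei, so 4 syllables.
Between /a/ (V1) and /i/ (V2): just /l/ — single C goes to the following onset.
Between /i/ (V2) and /e/ (V3): /mp/ — longest licit onset from the right is /p/, leaving /m/ as coda.
Between /e/ (V3) and /i/ (V4): /t/ → onset of the next syllable (single consonants are always licit onsets).
Putting it together: ha.lim.pe.ti.
Syllable 2 is /lim/ with coda /m/, so it is closed.

closed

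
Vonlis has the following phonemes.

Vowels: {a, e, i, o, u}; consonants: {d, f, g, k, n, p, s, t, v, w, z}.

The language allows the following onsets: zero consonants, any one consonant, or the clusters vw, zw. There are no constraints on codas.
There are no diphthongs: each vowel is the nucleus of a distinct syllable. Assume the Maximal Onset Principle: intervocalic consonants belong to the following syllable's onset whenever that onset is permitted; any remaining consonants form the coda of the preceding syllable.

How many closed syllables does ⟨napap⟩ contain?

Vowels present: a, a; each is a nucleus, giving 2 syllables.
/a…a/ gap (V1→V2): just /p/ — single C goes to the following onset.
Result: na.pap.
Classifying each syllable: /na/ (open), /pap/ (closed).
Closed syllables: 1.

1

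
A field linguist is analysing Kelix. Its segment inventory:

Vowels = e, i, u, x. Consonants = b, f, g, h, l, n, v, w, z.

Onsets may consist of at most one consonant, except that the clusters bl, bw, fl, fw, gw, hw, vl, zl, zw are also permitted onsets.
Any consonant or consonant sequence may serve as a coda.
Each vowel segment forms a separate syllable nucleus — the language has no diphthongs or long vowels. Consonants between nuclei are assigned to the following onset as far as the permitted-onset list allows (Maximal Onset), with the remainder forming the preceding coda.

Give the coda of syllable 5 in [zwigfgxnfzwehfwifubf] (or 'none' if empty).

bf

Nuclei (vowels): i, x, e, i, u → 5 syllables.
V1 /i/ – V2 /x/: /gfg/; trying suffixes from longest down, /g/ is the first permitted one, so coda /gf/ | onset /g/.
V2 /x/ – V3 /e/: /nfzw/ splits as /nf/ + /zw/ (/zw/ is the longest suffix that is a licit onset).
V3 /e/ – V4 /i/: /hfw/ splits as /h/ + /fw/ (/fw/ is the longest suffix that is a licit onset).
V4 /i/ – V5 /u/: /f/ → onset of the next syllable (single consonants are always licit onsets).
Syllabification: zwigf.gxnf.zweh.fwi.fubf.
Syllable 5 is /fubf/: onset /f/, nucleus /u/, coda /bf/.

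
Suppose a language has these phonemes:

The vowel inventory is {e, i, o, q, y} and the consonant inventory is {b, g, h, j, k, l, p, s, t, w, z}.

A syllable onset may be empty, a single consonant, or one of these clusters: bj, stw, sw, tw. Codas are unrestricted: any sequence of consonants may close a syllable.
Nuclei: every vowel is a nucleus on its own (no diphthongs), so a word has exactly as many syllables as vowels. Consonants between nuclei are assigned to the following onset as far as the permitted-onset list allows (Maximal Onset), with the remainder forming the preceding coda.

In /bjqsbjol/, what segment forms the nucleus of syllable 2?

o

Nuclei (vowels): q, o → 2 syllables.
The second nucleus (vowel 2 from the left) is /o/.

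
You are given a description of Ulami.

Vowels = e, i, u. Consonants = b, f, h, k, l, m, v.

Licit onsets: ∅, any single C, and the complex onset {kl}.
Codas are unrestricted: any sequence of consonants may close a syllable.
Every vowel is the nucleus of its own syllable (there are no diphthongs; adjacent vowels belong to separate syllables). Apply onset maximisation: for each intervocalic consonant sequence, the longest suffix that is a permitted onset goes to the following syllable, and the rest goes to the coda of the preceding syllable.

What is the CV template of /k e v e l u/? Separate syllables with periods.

CV.CV.CV

The vowels are e, e, u — 3 nuclei, so 3 syllables.
σ1/σ2 boundary: /v/ → onset of the next syllable (single consonants are always licit onsets).
σ2/σ3 boundary: /l/ → onset of the next syllable (single consonants are always licit onsets).
So the parse is ke.ve.lu.
Mapping each syllable to C/V: /ke/ → CV, /ve/ → CV, /lu/ → CV.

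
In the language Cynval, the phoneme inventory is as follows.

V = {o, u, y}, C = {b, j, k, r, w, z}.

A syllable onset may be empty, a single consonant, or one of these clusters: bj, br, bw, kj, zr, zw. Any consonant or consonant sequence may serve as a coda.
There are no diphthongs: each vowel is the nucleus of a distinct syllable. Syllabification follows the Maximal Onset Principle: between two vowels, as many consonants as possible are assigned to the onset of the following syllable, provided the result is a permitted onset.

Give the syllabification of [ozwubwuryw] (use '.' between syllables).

Nuclei (vowels): o, u, u, y → 4 syllables.
σ1/σ2 boundary: /zw/ — entire cluster is a permitted onset → onset /zw/, coda ∅.
σ2/σ3 boundary: cluster /bw/ — /bw/ is itself a permitted onset, so the whole cluster goes right; preceding coda = ∅.
σ3/σ4 boundary: /r/ is a single consonant, so it becomes the next onset.

o.zwu.bwu.ryw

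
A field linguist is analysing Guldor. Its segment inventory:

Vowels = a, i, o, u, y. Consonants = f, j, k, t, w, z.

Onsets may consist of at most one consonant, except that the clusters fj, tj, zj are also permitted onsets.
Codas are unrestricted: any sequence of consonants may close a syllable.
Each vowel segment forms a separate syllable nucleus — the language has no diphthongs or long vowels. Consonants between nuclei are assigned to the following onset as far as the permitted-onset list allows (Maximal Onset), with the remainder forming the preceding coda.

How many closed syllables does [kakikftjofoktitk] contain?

3

Nuclei (vowels): a, i, o, o, i → 5 syllables.
V1 /a/ – V2 /i/: /k/ → onset of the next syllable (single consonants are always licit onsets).
V2 /i/ – V3 /o/: cluster /kftj/ — the longest permitted-onset suffix is /tj/; onset = /tj/, preceding coda = /kf/.
V3 /o/ – V4 /o/: /f/ → onset of the next syllable (single consonants are always licit onsets).
V4 /o/ – V5 /i/: cluster /kt/ — the longest permitted-onset suffix is /t/; onset = /t/, preceding coda = /k/.
Result: ka.kikf.tjo.fok.titk.
Classifying each syllable: /ka/ (open), /kikf/ (closed), /tjo/ (open), /fok/ (closed), /titk/ (closed).
Closed syllables: 3.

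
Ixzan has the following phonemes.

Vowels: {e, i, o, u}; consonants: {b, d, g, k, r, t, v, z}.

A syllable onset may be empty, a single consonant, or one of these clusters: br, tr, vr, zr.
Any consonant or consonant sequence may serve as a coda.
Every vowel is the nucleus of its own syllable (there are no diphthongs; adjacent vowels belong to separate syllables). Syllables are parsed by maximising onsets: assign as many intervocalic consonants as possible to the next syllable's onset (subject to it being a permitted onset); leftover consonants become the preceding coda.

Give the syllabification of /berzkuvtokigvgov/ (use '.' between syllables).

berz.kuv.to.kigv.gov

The vowels are e, u, o, i, o — 5 nuclei, so 5 syllables.
/e…u/ gap (V1→V2): /rzk/ — longest licit onset from the right is /k/, leaving /rz/ as coda.
/u…o/ gap (V2→V3): /vt/; trying suffixes from longest down, /t/ is the first permitted one, so coda /v/ | onset /t/.
/o…i/ gap (V3→V4): /k/ is a single consonant, so it becomes the next onset.
/i…o/ gap (V4→V5): cluster /gvg/ — the longest permitted-onset suffix is /g/; onset = /g/, preceding coda = /gv/.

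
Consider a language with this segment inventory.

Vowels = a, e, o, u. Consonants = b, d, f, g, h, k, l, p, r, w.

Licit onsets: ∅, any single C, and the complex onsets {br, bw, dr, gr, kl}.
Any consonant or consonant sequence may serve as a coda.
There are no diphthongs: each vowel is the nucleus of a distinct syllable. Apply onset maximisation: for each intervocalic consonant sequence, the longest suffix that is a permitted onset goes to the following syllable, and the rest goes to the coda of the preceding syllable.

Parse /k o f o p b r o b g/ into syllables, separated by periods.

Nuclei (vowels): o, o, o → 3 syllables.
V1 /o/ – V2 /o/: /f/ is a single consonant, so it becomes the next onset.
V2 /o/ – V3 /o/: /pbr/ splits as /p/ + /br/ (/br/ is the longest suffix that is a licit onset).

ko.fop.brobg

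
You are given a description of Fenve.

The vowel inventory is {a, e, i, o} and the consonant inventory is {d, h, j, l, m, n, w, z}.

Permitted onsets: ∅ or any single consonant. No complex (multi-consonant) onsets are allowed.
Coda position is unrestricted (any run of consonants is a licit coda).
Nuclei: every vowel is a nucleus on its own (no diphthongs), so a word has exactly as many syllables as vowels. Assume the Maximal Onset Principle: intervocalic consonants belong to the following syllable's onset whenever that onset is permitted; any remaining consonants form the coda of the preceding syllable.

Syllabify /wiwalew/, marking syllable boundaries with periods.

wi.wa.lew

Vowels present: i, a, e; each is a nucleus, giving 3 syllables.
V1 /i/ – V2 /a/: /w/ is a single consonant, so it becomes the next onset.
V2 /a/ – V3 /e/: /l/ is a single consonant, so it becomes the next onset.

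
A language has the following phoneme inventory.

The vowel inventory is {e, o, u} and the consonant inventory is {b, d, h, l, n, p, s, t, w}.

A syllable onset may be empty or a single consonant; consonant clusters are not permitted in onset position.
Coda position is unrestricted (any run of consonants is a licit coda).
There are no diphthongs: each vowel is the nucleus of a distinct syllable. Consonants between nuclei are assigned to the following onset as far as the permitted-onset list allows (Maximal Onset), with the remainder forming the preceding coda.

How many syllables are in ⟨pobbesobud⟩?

4

The vowels are o, e, o, u — 4 nuclei, so 4 syllables.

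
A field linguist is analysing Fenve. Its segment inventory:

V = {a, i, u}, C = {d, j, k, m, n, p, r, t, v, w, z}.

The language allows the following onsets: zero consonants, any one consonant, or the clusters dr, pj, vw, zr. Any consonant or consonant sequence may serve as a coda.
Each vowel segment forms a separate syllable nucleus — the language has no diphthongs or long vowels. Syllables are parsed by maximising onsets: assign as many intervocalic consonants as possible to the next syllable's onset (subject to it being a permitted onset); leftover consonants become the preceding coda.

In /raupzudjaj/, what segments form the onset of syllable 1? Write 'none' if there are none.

r

Vowels present: a, u, u, a; each is a nucleus, giving 4 syllables.
Between /a/ (V1) and /u/ (V2): no consonants, so the boundary falls immediately after /a/.
Between /u/ (V2) and /u/ (V3): /pz/ splits as /p/ + /z/ (/z/ is the longest suffix that is a licit onset).
Between /u/ (V3) and /a/ (V4): /dj/ — longest licit onset from the right is /j/, leaving /d/ as coda.
Putting it together: ra.up.zud.jaj.
Syllable 1 is /ra/: onset /r/, nucleus /a/, coda ∅.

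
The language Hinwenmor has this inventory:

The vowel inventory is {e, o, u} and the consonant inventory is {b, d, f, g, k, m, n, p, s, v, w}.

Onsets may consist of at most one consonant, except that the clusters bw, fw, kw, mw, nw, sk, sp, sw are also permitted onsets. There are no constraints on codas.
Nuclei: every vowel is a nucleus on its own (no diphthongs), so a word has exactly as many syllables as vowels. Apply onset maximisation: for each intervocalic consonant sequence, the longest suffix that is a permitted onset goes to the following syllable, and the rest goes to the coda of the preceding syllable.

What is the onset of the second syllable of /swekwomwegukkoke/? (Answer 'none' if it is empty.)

kw

Vowels present: e, o, e, u, o, e; each is a nucleus, giving 6 syllables.
Between /e/ (V1) and /o/ (V2): /kw/ — entire cluster is a permitted onset → onset /kw/, coda ∅.
Between /o/ (V2) and /e/ (V3): /mw/ — entire cluster is a permitted onset → onset /mw/, coda ∅.
Between /e/ (V3) and /u/ (V4): just /g/ — single C goes to the following onset.
Between /u/ (V4) and /o/ (V5): /kk/ splits as /k/ + /k/ (/k/ is the longest suffix that is a licit onset).
Between /o/ (V5) and /e/ (V6): /k/ is a single consonant, so it becomes the next onset.
Result: swe.kwo.mwe.guk.ko.ke.
Syllable 2 is /kwo/: onset /kw/, nucleus /o/, coda ∅.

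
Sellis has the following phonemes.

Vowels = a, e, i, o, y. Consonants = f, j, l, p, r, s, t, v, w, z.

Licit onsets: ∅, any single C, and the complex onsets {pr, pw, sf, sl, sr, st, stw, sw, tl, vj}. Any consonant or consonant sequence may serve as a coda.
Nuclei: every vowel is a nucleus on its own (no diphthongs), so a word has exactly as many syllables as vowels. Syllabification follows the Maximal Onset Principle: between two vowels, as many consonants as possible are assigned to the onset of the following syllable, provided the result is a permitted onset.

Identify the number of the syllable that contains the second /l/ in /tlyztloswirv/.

Vowels present: y, o, i; each is a nucleus, giving 3 syllables.
Between /y/ (V1) and /o/ (V2): /ztl/ splits as /z/ + /tl/ (/tl/ is the longest suffix that is a licit onset).
Between /o/ (V2) and /i/ (V3): cluster /sw/ — /sw/ is itself a permitted onset, so the whole cluster goes right; preceding coda = ∅.
Result: tlyz.tlo.swirv.
The second /l/ is in the onset of syllable 2 (/tlo/).

2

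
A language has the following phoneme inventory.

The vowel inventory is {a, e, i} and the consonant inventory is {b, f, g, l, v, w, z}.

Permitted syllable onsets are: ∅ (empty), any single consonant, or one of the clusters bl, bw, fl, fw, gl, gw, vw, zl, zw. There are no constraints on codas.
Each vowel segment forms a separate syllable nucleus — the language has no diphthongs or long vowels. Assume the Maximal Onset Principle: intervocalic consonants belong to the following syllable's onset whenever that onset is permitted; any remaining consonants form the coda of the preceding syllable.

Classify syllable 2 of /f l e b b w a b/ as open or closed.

closed

Nuclei (vowels): e, a → 2 syllables.
Between /e/ (V1) and /a/ (V2): /bbw/; trying suffixes from longest down, /bw/ is the first permitted one, so coda /b/ | onset /bw/.
Result: fleb.bwab.
Syllable 2 is /bwab/ with coda /b/, so it is closed.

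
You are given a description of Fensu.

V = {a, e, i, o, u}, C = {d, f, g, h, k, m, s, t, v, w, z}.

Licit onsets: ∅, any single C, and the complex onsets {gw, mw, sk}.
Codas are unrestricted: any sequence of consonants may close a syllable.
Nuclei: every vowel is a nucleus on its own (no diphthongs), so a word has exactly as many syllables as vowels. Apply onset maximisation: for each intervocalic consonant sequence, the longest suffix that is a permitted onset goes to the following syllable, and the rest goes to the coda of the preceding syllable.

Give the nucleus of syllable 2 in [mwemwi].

i

Vowels present: e, i; each is a nucleus, giving 2 syllables.
The second nucleus (vowel 2 from the left) is /i/.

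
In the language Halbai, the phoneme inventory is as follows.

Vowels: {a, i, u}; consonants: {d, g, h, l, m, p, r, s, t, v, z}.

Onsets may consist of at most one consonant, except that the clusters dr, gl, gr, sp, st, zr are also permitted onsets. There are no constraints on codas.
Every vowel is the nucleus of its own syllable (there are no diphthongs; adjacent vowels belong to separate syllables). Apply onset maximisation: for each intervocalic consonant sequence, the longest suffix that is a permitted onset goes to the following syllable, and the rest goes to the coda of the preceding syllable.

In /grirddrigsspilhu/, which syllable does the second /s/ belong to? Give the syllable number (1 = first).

The vowels are i, i, i, u — 4 nuclei, so 4 syllables.
σ1/σ2 boundary: cluster /rddr/ — the longest permitted-onset suffix is /dr/; onset = /dr/, preceding coda = /rd/.
σ2/σ3 boundary: cluster /gssp/ — the longest permitted-onset suffix is /sp/; onset = /sp/, preceding coda = /gs/.
σ3/σ4 boundary: /lh/; trying suffixes from longest down, /h/ is the first permitted one, so coda /l/ | onset /h/.
Syllabification: grird.drigs.spil.hu.
The second /s/ is in the onset of syllable 3 (/spil/).

3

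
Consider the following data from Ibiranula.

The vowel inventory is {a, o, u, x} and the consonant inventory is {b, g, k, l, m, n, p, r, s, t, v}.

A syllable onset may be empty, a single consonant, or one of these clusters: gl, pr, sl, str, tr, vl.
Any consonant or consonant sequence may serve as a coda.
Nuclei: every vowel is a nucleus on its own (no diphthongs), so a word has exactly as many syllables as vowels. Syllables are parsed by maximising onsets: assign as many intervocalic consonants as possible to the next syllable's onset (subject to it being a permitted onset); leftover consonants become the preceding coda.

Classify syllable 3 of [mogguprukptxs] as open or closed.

Nuclei (vowels): o, u, u, x → 4 syllables.
σ1/σ2 boundary: cluster /gg/ — the longest permitted-onset suffix is /g/; onset = /g/, preceding coda = /g/.
σ2/σ3 boundary: /pr/ is a licit onset in full, so it all attaches to the next syllable.
σ3/σ4 boundary: /kpt/ — longest licit onset from the right is /t/, leaving /kp/ as coda.
So the parse is mog.gu.prukp.txs.
Syllable 3 is /prukp/ with coda /kp/, so it is closed.

closed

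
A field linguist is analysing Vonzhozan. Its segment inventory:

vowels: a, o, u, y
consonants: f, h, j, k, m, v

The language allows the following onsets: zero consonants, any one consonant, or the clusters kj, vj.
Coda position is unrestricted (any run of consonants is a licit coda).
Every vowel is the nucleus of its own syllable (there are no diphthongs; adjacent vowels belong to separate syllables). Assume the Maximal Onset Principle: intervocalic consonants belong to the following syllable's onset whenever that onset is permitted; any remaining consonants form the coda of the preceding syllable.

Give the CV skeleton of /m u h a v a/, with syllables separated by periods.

CV.CV.CV

The vowels are u, a, a — 3 nuclei, so 3 syllables.
/u…a/ gap (V1→V2): /h/ is a single consonant, so it becomes the next onset.
/a…a/ gap (V2→V3): /v/ → onset of the next syllable (single consonants are always licit onsets).
Result: mu.ha.va.
Mapping each syllable to C/V: /mu/ → CV, /ha/ → CV, /va/ → CV.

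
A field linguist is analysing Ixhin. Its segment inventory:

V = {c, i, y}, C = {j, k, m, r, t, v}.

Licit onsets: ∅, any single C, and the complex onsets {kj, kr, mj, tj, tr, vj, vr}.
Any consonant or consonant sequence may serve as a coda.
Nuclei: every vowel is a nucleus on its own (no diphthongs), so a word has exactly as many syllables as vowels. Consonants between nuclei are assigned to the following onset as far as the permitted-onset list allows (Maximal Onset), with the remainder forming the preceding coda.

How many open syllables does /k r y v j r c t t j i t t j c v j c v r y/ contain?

Nuclei (vowels): y, c, i, c, c, y → 6 syllables.
V1 /y/ – V2 /c/: /vjr/; trying suffixes from longest down, /r/ is the first permitted one, so coda /vj/ | onset /r/.
V2 /c/ – V3 /i/: /ttj/ splits as /t/ + /tj/ (/tj/ is the longest suffix that is a licit onset).
V3 /i/ – V4 /c/: /ttj/; trying suffixes from longest down, /tj/ is the first permitted one, so coda /t/ | onset /tj/.
V4 /c/ – V5 /c/: cluster /vj/ — /vj/ is itself a permitted onset, so the whole cluster goes right; preceding coda = ∅.
V5 /c/ – V6 /y/: cluster /vr/ — /vr/ is itself a permitted onset, so the whole cluster goes right; preceding coda = ∅.
Syllabification: kryvj.rct.tjit.tjc.vjc.vry.
Classifying each syllable: /kryvj/ (closed), /rct/ (closed), /tjit/ (closed), /tjc/ (open), /vjc/ (open), /vry/ (open).
Open syllables: 3.

3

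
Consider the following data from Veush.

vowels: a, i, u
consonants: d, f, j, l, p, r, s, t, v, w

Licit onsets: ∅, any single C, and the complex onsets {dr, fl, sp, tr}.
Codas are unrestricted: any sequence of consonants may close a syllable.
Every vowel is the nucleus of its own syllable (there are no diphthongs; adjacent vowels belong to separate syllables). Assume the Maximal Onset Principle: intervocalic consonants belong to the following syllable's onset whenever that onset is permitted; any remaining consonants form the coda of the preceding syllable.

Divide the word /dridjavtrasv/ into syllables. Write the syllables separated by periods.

drid.jav.trasv

The vowels are i, a, a — 3 nuclei, so 3 syllables.
Between /i/ (V1) and /a/ (V2): cluster /dj/ — the longest permitted-onset suffix is /j/; onset = /j/, preceding coda = /d/.
Between /a/ (V2) and /a/ (V3): /vtr/; trying suffixes from longest down, /tr/ is the first permitted one, so coda /v/ | onset /tr/.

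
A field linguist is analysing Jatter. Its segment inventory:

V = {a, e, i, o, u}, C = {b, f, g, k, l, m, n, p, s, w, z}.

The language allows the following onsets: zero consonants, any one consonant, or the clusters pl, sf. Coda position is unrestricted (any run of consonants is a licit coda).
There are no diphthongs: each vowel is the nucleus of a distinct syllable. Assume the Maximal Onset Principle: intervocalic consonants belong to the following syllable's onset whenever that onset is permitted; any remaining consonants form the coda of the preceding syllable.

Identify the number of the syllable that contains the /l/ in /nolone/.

2

Nuclei (vowels): o, o, e → 3 syllables.
Between /o/ (V1) and /o/ (V2): just /l/ — single C goes to the following onset.
Between /o/ (V2) and /e/ (V3): /n/ is a single consonant, so it becomes the next onset.
Result: no.lo.ne.
The /l/ is in the onset of syllable 2 (/lo/).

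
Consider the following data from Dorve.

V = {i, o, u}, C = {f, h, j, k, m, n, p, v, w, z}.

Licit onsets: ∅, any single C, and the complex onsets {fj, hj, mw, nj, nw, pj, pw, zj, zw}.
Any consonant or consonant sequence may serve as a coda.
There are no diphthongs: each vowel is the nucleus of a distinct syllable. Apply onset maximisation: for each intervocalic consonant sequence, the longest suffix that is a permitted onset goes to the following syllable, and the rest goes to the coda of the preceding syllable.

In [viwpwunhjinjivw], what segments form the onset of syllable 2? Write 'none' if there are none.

pw

Nuclei (vowels): i, u, i, i → 4 syllables.
σ1/σ2 boundary: cluster /wpw/ — the longest permitted-onset suffix is /pw/; onset = /pw/, preceding coda = /w/.
σ2/σ3 boundary: /nhj/; trying suffixes from longest down, /hj/ is the first permitted one, so coda /n/ | onset /hj/.
σ3/σ4 boundary: cluster /nj/ — /nj/ is itself a permitted onset, so the whole cluster goes right; preceding coda = ∅.
Result: viw.pwun.hji.njivw.
Syllable 2 is /pwun/: onset /pw/, nucleus /u/, coda /n/.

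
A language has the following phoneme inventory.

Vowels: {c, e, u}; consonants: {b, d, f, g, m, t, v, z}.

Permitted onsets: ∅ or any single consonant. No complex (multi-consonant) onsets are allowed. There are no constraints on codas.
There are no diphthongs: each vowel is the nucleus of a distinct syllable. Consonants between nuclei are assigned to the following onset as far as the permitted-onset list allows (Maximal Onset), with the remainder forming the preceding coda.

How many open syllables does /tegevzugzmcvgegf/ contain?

1

Nuclei (vowels): e, e, u, c, e → 5 syllables.
Between /e/ (V1) and /e/ (V2): /g/ → onset of the next syllable (single consonants are always licit onsets).
Between /e/ (V2) and /u/ (V3): /vz/; trying suffixes from longest down, /z/ is the first permitted one, so coda /v/ | onset /z/.
Between /u/ (V3) and /c/ (V4): cluster /gzm/ — the longest permitted-onset suffix is /m/; onset = /m/, preceding coda = /gz/.
Between /c/ (V4) and /e/ (V5): /vg/ — longest licit onset from the right is /g/, leaving /v/ as coda.
Result: te.gev.zugz.mcv.gegf.
Classifying each syllable: /te/ (open), /gev/ (closed), /zugz/ (closed), /mcv/ (closed), /gegf/ (closed).
Open syllables: 1.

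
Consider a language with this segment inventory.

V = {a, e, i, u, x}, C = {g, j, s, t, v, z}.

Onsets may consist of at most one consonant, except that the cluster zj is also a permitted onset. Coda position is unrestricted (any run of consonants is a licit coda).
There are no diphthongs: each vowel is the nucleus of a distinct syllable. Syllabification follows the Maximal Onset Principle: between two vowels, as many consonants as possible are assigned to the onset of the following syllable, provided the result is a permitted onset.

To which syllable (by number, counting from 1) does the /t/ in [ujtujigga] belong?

Vowels present: u, u, i, a; each is a nucleus, giving 4 syllables.
/u…u/ gap (V1→V2): /jt/ splits as /j/ + /t/ (/t/ is the longest suffix that is a licit onset).
/u…i/ gap (V2→V3): just /j/ — single C goes to the following onset.
/i…a/ gap (V3→V4): /gg/ — longest licit onset from the right is /g/, leaving /g/ as coda.
Putting it together: uj.tu.jig.ga.
The /t/ is in the onset of syllable 2 (/tu/).

2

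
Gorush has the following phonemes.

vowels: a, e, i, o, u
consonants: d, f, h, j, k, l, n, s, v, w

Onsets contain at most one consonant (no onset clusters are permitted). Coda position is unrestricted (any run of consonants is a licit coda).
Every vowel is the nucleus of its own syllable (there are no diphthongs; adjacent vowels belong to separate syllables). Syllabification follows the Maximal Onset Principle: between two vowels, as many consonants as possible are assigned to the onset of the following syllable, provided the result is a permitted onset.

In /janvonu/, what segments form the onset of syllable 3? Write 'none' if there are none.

n

The vowels are a, o, u — 3 nuclei, so 3 syllables.
σ1/σ2 boundary: /nv/; trying suffixes from longest down, /v/ is the first permitted one, so coda /n/ | onset /v/.
σ2/σ3 boundary: just /n/ — single C goes to the following onset.
Putting it together: jan.vo.nu.
Syllable 3 is /nu/: onset /n/, nucleus /u/, coda ∅.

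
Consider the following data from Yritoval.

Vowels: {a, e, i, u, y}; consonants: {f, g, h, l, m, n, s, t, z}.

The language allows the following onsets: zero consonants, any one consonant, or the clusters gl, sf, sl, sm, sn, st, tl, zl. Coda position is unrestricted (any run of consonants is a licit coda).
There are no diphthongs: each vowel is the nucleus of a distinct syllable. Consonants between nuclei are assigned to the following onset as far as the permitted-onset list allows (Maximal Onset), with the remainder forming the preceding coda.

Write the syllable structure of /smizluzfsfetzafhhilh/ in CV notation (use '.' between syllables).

The vowels are i, u, e, a, i — 5 nuclei, so 5 syllables.
/i…u/ gap (V1→V2): cluster /zl/ — /zl/ is itself a permitted onset, so the whole cluster goes right; preceding coda = ∅.
/u…e/ gap (V2→V3): /zfsf/ — longest licit onset from the right is /sf/, leaving /zf/ as coda.
/e…a/ gap (V3→V4): /tz/; trying suffixes from longest down, /z/ is the first permitted one, so coda /t/ | onset /z/.
/a…i/ gap (V4→V5): /fhh/ — longest licit onset from the right is /h/, leaving /fh/ as coda.
So the parse is smi.zluzf.sfet.zafh.hilh.
Mapping each syllable to C/V: /smi/ → CCV, /zluzf/ → CCVCC, /sfet/ → CCVC, /zafh/ → CVCC, /hilh/ → CVCC.

CCV.CCVCC.CCVC.CVCC.CVCC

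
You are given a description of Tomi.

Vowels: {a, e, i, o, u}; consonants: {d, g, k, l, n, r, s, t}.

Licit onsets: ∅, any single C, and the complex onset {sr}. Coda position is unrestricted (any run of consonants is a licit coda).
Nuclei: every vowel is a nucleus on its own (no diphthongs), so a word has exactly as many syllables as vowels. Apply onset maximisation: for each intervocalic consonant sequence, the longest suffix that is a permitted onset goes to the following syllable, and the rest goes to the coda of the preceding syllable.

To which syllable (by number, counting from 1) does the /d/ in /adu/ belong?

2

The vowels are a, u — 2 nuclei, so 2 syllables.
/a…u/ gap (V1→V2): just /d/ — single C goes to the following onset.
Syllabification: a.du.
The /d/ is in the onset of syllable 2 (/du/).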